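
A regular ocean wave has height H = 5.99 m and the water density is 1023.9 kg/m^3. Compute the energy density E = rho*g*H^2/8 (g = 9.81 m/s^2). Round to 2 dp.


E = (1/8) * rho * g * H^2
E = (1/8) * 1023.9 * 9.81 * 5.99^2
E = 0.125 * 1023.9 * 9.81 * 35.8801
E = 45049.52 J/m^2

45049.52


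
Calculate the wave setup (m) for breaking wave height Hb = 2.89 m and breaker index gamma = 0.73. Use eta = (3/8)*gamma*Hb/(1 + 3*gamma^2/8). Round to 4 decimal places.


eta = (3/8) * gamma * Hb / (1 + 3*gamma^2/8)
Numerator = (3/8) * 0.73 * 2.89 = 0.791138
Denominator = 1 + 3*0.73^2/8 = 1 + 0.199838 = 1.199838
eta = 0.791138 / 1.199838
eta = 0.6594 m

0.6594


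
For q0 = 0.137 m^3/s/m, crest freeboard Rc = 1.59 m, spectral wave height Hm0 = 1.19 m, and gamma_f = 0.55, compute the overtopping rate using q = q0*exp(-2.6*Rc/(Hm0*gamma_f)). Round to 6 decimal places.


q = q0 * exp(-2.6 * Rc / (Hm0 * gamma_f))
Exponent = -2.6 * 1.59 / (1.19 * 0.55)
= -2.6 * 1.59 / 0.6545
= -6.316272
exp(-6.316272) = 0.001807
q = 0.137 * 0.001807
q = 0.000248 m^3/s/m

0.000248


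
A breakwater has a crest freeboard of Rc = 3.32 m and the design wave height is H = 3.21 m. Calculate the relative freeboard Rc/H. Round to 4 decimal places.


Relative freeboard = Rc / H
= 3.32 / 3.21
= 1.0343

1.0343


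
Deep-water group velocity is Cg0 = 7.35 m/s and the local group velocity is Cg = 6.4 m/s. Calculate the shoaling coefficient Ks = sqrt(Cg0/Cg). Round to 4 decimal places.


Ks = sqrt(Cg0 / Cg)
Ks = sqrt(7.35 / 6.4)
Ks = sqrt(1.1484)
Ks = 1.0717

1.0717


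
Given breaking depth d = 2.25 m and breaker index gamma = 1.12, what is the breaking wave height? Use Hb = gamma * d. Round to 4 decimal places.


Hb = gamma * d
Hb = 1.12 * 2.25
Hb = 2.5200 m

2.5200


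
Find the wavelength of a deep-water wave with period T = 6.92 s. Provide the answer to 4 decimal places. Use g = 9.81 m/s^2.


L0 = g * T^2 / (2 * pi)
L0 = 9.81 * 6.92^2 / (2 * pi)
L0 = 9.81 * 47.8864 / 6.28319
L0 = 469.7656 / 6.28319
L0 = 74.7655 m

74.7655


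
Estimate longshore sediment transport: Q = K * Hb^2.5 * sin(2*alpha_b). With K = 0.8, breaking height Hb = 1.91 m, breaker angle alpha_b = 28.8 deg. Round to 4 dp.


Q = K * Hb^2.5 * sin(2 * alpha_b)
Hb^2.5 = 1.91^2.5 = 5.041775
sin(2 * 28.8) = sin(57.6) = 0.844328
Q = 0.8 * 5.041775 * 0.844328
Q = 3.4055 m^3/s

3.4055


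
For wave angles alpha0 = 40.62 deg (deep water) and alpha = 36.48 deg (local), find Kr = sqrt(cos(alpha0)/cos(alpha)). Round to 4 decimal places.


Kr = sqrt(cos(alpha0) / cos(alpha))
cos(40.62) = 0.759044
cos(36.48) = 0.804064
Kr = sqrt(0.759044 / 0.804064)
Kr = sqrt(0.944009)
Kr = 0.9716

0.9716


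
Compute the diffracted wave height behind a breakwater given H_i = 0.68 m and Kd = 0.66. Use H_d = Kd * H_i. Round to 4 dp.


H_d = Kd * H_i
H_d = 0.66 * 0.68
H_d = 0.4488 m

0.4488


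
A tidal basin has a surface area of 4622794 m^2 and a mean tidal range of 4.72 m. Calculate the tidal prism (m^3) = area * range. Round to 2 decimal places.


Tidal prism = Area * Tidal range
P = 4622794 * 4.72
P = 21819587.68 m^3

21819587.68


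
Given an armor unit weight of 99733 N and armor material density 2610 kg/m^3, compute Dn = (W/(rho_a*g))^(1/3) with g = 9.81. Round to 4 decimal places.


V = W / (rho_a * g)
V = 99733 / (2610 * 9.81)
V = 99733 / 25604.10
V = 3.895196 m^3
Dn = V^(1/3) = 3.895196^(1/3)
Dn = 1.5734 m

1.5734


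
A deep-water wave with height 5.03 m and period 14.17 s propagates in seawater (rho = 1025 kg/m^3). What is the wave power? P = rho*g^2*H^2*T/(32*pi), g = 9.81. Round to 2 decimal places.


P = rho * g^2 * H^2 * T / (32 * pi)
P = 1025 * 9.81^2 * 5.03^2 * 14.17 / (32 * pi)
P = 1025 * 96.2361 * 25.3009 * 14.17 / 100.53096
P = 351777.33 W/m

351777.33


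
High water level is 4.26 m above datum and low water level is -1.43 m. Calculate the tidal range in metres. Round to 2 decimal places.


Tidal range = High water - Low water
Tidal range = 4.26 - (-1.43)
Tidal range = 5.69 m

5.69


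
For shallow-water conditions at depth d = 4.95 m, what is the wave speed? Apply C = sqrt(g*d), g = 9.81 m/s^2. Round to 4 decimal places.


Using the shallow-water approximation:
C = sqrt(g * d) = sqrt(9.81 * 4.95)
C = sqrt(48.5595)
C = 6.9685 m/s

6.9685


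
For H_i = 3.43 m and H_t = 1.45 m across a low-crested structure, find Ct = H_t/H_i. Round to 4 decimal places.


Ct = H_t / H_i
Ct = 1.45 / 3.43
Ct = 0.4227

0.4227


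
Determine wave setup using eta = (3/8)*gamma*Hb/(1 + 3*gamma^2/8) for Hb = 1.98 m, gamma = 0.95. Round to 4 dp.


eta = (3/8) * gamma * Hb / (1 + 3*gamma^2/8)
Numerator = (3/8) * 0.95 * 1.98 = 0.705375
Denominator = 1 + 3*0.95^2/8 = 1 + 0.338438 = 1.338438
eta = 0.705375 / 1.338438
eta = 0.5270 m

0.5270


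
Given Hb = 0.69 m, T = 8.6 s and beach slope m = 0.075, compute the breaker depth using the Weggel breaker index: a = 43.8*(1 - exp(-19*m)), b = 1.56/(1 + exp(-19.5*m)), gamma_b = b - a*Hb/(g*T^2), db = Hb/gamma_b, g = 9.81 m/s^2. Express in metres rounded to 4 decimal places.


a = 43.8 * (1 - exp(-19 * m))
exp(-19 * 0.075) = exp(-1.4250) = 0.240508
a = 43.8 * (1 - 0.240508) = 33.265729
b = 1.56 / (1 + exp(-19.5 * m))
exp(-19.5 * 0.075) = exp(-1.4625) = 0.231656
b = 1.56 / (1 + 0.231656) = 1.266587
Hb / (g * T^2) = 0.69 / (9.81 * 8.6^2) = 0.69 / 725.5476 = 0.00095101
gamma_b = b - a * Hb/(g*T^2) = 1.266587 - 33.265729 * 0.00095101 = 1.234951
db = Hb / gamma_b = 0.69 / 1.234951
db = 0.5587 m

0.5587


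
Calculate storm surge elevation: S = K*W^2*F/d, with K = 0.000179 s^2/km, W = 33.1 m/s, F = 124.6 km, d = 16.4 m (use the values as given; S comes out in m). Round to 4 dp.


S = K * W^2 * F / d
W^2 = 33.1^2 = 1095.61
S = 0.000179 * 1095.61 * 124.6 / 16.4
Numerator = 0.000179 * 1095.61 * 124.6 = 24.435828
S = 24.435828 / 16.4 = 1.4900 m

1.4900


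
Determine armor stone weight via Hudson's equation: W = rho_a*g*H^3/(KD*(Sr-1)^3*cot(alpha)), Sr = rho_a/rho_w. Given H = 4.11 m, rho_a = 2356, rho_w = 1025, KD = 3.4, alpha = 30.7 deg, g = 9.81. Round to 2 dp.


Sr = rho_a / rho_w = 2356 / 1025 = 2.298537
(Sr - 1) = 1.298537
(Sr - 1)^3 = 2.189589
cot(30.7) = 1 / tan(30.7) = 1 / 0.593757 = 1.684192
Numerator = 2356 * 9.81 * 4.11^3 = 1604610.9780
Denominator = 3.4 * 2.189589 * 1.684192 = 12.538139
W = 1604610.9780 / 12.538139
W = 127978.40 N

127978.40


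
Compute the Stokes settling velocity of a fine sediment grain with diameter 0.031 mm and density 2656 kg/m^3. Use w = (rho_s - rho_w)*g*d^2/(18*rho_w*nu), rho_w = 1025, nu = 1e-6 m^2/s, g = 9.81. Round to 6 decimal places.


w = (rho_s - rho_w) * g * d^2 / (18 * rho_w * nu)
d = 0.031 mm = 0.000031 m
rho_s - rho_w = 2656 - 1025 = 1631
Numerator = 1631 * 9.81 * (0.000031)^2 = 0.000015376106
Denominator = 18 * 1025 * 1e-6 = 0.018450
w = 0.000833 m/s

0.000833


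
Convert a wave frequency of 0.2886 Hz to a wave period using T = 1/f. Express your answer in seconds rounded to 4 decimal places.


T = 1 / f
T = 1 / 0.2886
T = 3.4650 s

3.4650


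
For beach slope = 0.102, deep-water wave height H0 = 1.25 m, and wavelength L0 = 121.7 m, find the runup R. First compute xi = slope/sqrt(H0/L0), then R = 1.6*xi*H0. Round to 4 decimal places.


xi = slope / sqrt(H0/L0)
H0/L0 = 1.25/121.7 = 0.010271
sqrt(0.010271) = 0.101347
xi = 0.102 / 0.101347 = 1.006446
R = 1.6 * xi * H0 = 1.6 * 1.006446 * 1.25
R = 2.0129 m

2.0129


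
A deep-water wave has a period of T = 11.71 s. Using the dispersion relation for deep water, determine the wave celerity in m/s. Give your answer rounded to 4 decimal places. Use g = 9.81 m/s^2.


We use the deep-water celerity formula:
C = g * T / (2 * pi)
C = 9.81 * 11.71 / (2 * 3.14159...)
C = 114.875100 / 6.283185
C = 18.2829 m/s

18.2829


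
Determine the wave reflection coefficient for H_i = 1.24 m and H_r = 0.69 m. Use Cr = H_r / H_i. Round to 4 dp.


Cr = H_r / H_i
Cr = 0.69 / 1.24
Cr = 0.5565

0.5565


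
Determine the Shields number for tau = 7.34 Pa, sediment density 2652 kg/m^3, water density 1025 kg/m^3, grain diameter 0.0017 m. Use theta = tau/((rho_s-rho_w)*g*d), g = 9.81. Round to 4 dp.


theta = tau / ((rho_s - rho_w) * g * d)
rho_s - rho_w = 2652 - 1025 = 1627
Denominator = 1627 * 9.81 * 0.0017 = 27.133479
theta = 7.34 / 27.133479
theta = 0.2705

0.2705


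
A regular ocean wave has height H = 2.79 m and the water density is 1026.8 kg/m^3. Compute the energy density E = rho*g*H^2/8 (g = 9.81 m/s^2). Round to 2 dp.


E = (1/8) * rho * g * H^2
E = (1/8) * 1026.8 * 9.81 * 2.79^2
E = 0.125 * 1026.8 * 9.81 * 7.7841
E = 9801.07 J/m^2

9801.07


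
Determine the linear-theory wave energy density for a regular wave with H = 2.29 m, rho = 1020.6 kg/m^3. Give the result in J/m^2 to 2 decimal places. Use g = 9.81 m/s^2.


E = (1/8) * rho * g * H^2
E = (1/8) * 1020.6 * 9.81 * 2.29^2
E = 0.125 * 1020.6 * 9.81 * 5.2441
E = 6563.05 J/m^2

6563.05


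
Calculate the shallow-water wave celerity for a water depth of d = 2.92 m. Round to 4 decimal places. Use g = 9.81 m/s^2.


Using the shallow-water approximation:
C = sqrt(g * d) = sqrt(9.81 * 2.92)
C = sqrt(28.6452)
C = 5.3521 m/s

5.3521


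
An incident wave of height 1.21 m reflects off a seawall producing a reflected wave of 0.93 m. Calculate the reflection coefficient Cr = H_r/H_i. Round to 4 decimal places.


Cr = H_r / H_i
Cr = 0.93 / 1.21
Cr = 0.7686

0.7686


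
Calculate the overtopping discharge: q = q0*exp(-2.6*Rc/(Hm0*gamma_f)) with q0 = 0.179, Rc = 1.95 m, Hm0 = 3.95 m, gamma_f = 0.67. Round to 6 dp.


q = q0 * exp(-2.6 * Rc / (Hm0 * gamma_f))
Exponent = -2.6 * 1.95 / (3.95 * 0.67)
= -2.6 * 1.95 / 2.6465
= -1.915738
exp(-1.915738) = 0.147233
q = 0.179 * 0.147233
q = 0.026355 m^3/s/m

0.026355


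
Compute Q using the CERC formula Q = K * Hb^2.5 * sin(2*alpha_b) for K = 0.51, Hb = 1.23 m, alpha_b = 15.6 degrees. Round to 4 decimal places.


Q = K * Hb^2.5 * sin(2 * alpha_b)
Hb^2.5 = 1.23^2.5 = 1.677887
sin(2 * 15.6) = sin(31.2) = 0.518027
Q = 0.51 * 1.677887 * 0.518027
Q = 0.4433 m^3/s

0.4433


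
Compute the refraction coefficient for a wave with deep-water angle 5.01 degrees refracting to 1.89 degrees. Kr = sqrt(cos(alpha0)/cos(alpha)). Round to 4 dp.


Kr = sqrt(cos(alpha0) / cos(alpha))
cos(5.01) = 0.996179
cos(1.89) = 0.999456
Kr = sqrt(0.996179 / 0.999456)
Kr = sqrt(0.996722)
Kr = 0.9984

0.9984


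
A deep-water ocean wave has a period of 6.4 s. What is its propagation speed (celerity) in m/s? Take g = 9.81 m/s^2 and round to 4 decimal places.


We use the deep-water celerity formula:
C = g * T / (2 * pi)
C = 9.81 * 6.4 / (2 * 3.14159...)
C = 62.784000 / 6.283185
C = 9.9924 m/s

9.9924


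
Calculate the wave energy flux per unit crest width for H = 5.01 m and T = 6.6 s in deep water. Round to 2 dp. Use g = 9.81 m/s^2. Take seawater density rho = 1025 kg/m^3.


P = rho * g^2 * H^2 * T / (32 * pi)
P = 1025 * 9.81^2 * 5.01^2 * 6.6 / (32 * pi)
P = 1025 * 96.2361 * 25.1001 * 6.6 / 100.53096
P = 162547.92 W/m

162547.92


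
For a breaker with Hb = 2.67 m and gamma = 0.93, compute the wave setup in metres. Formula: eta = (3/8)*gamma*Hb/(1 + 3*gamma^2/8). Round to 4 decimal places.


eta = (3/8) * gamma * Hb / (1 + 3*gamma^2/8)
Numerator = (3/8) * 0.93 * 2.67 = 0.931163
Denominator = 1 + 3*0.93^2/8 = 1 + 0.324338 = 1.324338
eta = 0.931163 / 1.324338
eta = 0.7031 m

0.7031


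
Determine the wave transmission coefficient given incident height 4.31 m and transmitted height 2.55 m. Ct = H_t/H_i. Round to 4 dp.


Ct = H_t / H_i
Ct = 2.55 / 4.31
Ct = 0.5916

0.5916


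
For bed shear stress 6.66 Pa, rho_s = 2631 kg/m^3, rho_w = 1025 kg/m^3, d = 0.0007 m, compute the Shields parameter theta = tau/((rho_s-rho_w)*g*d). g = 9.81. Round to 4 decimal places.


theta = tau / ((rho_s - rho_w) * g * d)
rho_s - rho_w = 2631 - 1025 = 1606
Denominator = 1606 * 9.81 * 0.0007 = 11.028402
theta = 6.66 / 11.028402
theta = 0.6039

0.6039


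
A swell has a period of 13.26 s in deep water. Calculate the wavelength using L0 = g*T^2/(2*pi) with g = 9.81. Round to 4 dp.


L0 = g * T^2 / (2 * pi)
L0 = 9.81 * 13.26^2 / (2 * pi)
L0 = 9.81 * 175.8276 / 6.28319
L0 = 1724.8688 / 6.28319
L0 = 274.5214 m

274.5214


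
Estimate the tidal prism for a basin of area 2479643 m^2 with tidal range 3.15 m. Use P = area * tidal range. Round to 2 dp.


Tidal prism = Area * Tidal range
P = 2479643 * 3.15
P = 7810875.45 m^3

7810875.45


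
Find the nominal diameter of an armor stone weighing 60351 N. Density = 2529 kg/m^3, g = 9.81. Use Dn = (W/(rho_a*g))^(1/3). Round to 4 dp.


V = W / (rho_a * g)
V = 60351 / (2529 * 9.81)
V = 60351 / 24809.49
V = 2.432577 m^3
Dn = V^(1/3) = 2.432577^(1/3)
Dn = 1.3449 m

1.3449


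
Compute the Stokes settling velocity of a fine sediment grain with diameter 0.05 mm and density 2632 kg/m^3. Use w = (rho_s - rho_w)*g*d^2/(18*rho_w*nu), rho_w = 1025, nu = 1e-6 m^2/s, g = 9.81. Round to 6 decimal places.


w = (rho_s - rho_w) * g * d^2 / (18 * rho_w * nu)
d = 0.05 mm = 0.000050 m
rho_s - rho_w = 2632 - 1025 = 1607
Numerator = 1607 * 9.81 * (0.000050)^2 = 0.000039411675
Denominator = 18 * 1025 * 1e-6 = 0.018450
w = 0.002136 m/s

0.002136


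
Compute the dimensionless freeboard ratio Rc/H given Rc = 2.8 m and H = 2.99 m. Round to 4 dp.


Relative freeboard = Rc / H
= 2.8 / 2.99
= 0.9365

0.9365


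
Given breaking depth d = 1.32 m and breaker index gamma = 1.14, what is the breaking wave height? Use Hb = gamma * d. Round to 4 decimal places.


Hb = gamma * d
Hb = 1.14 * 1.32
Hb = 1.5048 m

1.5048


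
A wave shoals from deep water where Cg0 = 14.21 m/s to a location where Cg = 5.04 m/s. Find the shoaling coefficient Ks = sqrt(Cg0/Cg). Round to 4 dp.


Ks = sqrt(Cg0 / Cg)
Ks = sqrt(14.21 / 5.04)
Ks = sqrt(2.8194)
Ks = 1.6791

1.6791


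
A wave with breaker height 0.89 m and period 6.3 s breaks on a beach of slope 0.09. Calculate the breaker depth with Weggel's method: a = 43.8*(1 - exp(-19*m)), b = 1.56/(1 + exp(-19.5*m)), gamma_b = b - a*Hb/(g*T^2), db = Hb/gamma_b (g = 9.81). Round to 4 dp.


a = 43.8 * (1 - exp(-19 * m))
exp(-19 * 0.09) = exp(-1.7100) = 0.180866
a = 43.8 * (1 - 0.180866) = 35.878078
b = 1.56 / (1 + exp(-19.5 * m))
exp(-19.5 * 0.09) = exp(-1.7550) = 0.172907
b = 1.56 / (1 + 0.172907) = 1.330028
Hb / (g * T^2) = 0.89 / (9.81 * 6.3^2) = 0.89 / 389.3589 = 0.00228581
gamma_b = b - a * Hb/(g*T^2) = 1.330028 - 35.878078 * 0.00228581 = 1.248018
db = Hb / gamma_b = 0.89 / 1.248018
db = 0.7131 m

0.7131


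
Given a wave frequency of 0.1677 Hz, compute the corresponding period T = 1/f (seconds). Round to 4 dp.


T = 1 / f
T = 1 / 0.1677
T = 5.9630 s

5.9630


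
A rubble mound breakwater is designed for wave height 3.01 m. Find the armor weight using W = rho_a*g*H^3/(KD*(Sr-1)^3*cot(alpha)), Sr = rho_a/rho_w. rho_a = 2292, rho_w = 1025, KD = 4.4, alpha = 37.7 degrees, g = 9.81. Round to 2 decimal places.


Sr = rho_a / rho_w = 2292 / 1025 = 2.236098
(Sr - 1) = 1.236098
(Sr - 1)^3 = 1.888679
cot(37.7) = 1 / tan(37.7) = 1 / 0.772888 = 1.293849
Numerator = 2292 * 9.81 * 3.01^3 = 613173.1190
Denominator = 4.4 * 1.888679 * 1.293849 = 10.752129
W = 613173.1190 / 10.752129
W = 57028.07 N

57028.07


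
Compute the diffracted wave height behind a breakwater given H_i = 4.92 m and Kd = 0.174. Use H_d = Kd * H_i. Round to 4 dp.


H_d = Kd * H_i
H_d = 0.174 * 4.92
H_d = 0.8561 m

0.8561


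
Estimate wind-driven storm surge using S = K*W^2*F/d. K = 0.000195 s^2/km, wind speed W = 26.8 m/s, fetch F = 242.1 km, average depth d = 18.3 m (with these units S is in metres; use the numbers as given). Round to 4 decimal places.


S = K * W^2 * F / d
W^2 = 26.8^2 = 718.24
S = 0.000195 * 718.24 * 242.1 / 18.3
Numerator = 0.000195 * 718.24 * 242.1 = 33.907751
S = 33.907751 / 18.3 = 1.8529 m

1.8529


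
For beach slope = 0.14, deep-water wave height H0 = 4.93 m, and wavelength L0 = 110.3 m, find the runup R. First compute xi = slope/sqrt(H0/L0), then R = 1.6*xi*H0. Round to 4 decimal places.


xi = slope / sqrt(H0/L0)
H0/L0 = 4.93/110.3 = 0.044696
sqrt(0.044696) = 0.211415
xi = 0.14 / 0.211415 = 0.662205
R = 1.6 * xi * H0 = 1.6 * 0.662205 * 4.93
R = 5.2235 m

5.2235


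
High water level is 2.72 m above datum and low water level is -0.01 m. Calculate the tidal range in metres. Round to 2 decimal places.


Tidal range = High water - Low water
Tidal range = 2.72 - (-0.01)
Tidal range = 2.73 m

2.73


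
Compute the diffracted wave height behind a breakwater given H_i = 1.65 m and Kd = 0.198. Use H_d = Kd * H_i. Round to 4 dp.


H_d = Kd * H_i
H_d = 0.198 * 1.65
H_d = 0.3267 m

0.3267


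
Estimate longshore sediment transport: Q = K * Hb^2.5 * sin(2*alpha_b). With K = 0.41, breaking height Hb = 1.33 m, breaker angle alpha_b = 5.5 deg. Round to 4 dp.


Q = K * Hb^2.5 * sin(2 * alpha_b)
Hb^2.5 = 1.33^2.5 = 2.039995
sin(2 * 5.5) = sin(11.0) = 0.190809
Q = 0.41 * 2.039995 * 0.190809
Q = 0.1596 m^3/s

0.1596


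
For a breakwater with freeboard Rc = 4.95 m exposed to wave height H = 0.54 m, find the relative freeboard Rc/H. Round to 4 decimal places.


Relative freeboard = Rc / H
= 4.95 / 0.54
= 9.1667

9.1667


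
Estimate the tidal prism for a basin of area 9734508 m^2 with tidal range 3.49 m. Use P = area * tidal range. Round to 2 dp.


Tidal prism = Area * Tidal range
P = 9734508 * 3.49
P = 33973432.92 m^3

33973432.92


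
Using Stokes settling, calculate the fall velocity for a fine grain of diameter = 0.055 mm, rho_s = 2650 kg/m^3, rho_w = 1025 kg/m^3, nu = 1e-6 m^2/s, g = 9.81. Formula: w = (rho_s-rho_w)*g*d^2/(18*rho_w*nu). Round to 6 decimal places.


w = (rho_s - rho_w) * g * d^2 / (18 * rho_w * nu)
d = 0.055 mm = 0.000055 m
rho_s - rho_w = 2650 - 1025 = 1625
Numerator = 1625 * 9.81 * (0.000055)^2 = 0.000048222281
Denominator = 18 * 1025 * 1e-6 = 0.018450
w = 0.002614 m/s

0.002614


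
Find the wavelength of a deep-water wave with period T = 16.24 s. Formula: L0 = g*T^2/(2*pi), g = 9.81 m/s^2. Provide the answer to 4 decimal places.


L0 = g * T^2 / (2 * pi)
L0 = 9.81 * 16.24^2 / (2 * pi)
L0 = 9.81 * 263.7376 / 6.28319
L0 = 2587.2659 / 6.28319
L0 = 411.7762 m

411.7762


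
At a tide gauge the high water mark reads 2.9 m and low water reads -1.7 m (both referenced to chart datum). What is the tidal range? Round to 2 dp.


Tidal range = High water - Low water
Tidal range = 2.9 - (-1.7)
Tidal range = 4.60 m

4.60


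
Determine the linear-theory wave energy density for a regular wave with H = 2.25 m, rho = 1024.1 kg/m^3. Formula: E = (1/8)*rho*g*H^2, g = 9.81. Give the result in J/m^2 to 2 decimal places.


E = (1/8) * rho * g * H^2
E = (1/8) * 1024.1 * 9.81 * 2.25^2
E = 0.125 * 1024.1 * 9.81 * 5.0625
E = 6357.50 J/m^2

6357.50


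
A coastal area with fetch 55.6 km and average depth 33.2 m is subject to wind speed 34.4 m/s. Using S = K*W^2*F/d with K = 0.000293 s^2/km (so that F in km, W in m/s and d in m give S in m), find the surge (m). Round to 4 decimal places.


S = K * W^2 * F / d
W^2 = 34.4^2 = 1183.36
S = 0.000293 * 1183.36 * 55.6 / 33.2
Numerator = 0.000293 * 1183.36 * 55.6 = 19.277881
S = 19.277881 / 33.2 = 0.5807 m

0.5807


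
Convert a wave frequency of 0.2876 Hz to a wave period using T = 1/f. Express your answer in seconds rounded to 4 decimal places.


T = 1 / f
T = 1 / 0.2876
T = 3.4771 s

3.4771


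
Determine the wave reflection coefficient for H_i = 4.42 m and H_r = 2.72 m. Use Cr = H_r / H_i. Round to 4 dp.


Cr = H_r / H_i
Cr = 2.72 / 4.42
Cr = 0.6154

0.6154


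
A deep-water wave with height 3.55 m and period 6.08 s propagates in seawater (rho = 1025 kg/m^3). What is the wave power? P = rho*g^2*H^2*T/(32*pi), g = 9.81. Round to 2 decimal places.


P = rho * g^2 * H^2 * T / (32 * pi)
P = 1025 * 9.81^2 * 3.55^2 * 6.08 / (32 * pi)
P = 1025 * 96.2361 * 12.6025 * 6.08 / 100.53096
P = 75183.46 W/m

75183.46


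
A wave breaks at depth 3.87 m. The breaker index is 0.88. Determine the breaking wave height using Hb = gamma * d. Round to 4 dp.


Hb = gamma * d
Hb = 0.88 * 3.87
Hb = 3.4056 m

3.4056


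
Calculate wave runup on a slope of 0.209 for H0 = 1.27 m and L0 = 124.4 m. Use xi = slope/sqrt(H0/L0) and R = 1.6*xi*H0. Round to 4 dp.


xi = slope / sqrt(H0/L0)
H0/L0 = 1.27/124.4 = 0.010209
sqrt(0.010209) = 0.101040
xi = 0.209 / 0.101040 = 2.068496
R = 1.6 * xi * H0 = 1.6 * 2.068496 * 1.27
R = 4.2032 m

4.2032


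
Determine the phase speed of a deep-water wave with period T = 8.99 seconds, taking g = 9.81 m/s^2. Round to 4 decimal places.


We use the deep-water celerity formula:
C = g * T / (2 * pi)
C = 9.81 * 8.99 / (2 * 3.14159...)
C = 88.191900 / 6.283185
C = 14.0362 m/s

14.0362


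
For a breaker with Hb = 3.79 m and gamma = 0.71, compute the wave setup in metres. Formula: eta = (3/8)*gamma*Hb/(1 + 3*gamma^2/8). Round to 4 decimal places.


eta = (3/8) * gamma * Hb / (1 + 3*gamma^2/8)
Numerator = (3/8) * 0.71 * 3.79 = 1.009087
Denominator = 1 + 3*0.71^2/8 = 1 + 0.189038 = 1.189038
eta = 1.009087 / 1.189038
eta = 0.8487 m

0.8487


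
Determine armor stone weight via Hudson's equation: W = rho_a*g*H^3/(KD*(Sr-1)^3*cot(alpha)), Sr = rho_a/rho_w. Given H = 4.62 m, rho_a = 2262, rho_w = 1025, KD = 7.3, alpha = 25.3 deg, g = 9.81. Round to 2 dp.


Sr = rho_a / rho_w = 2262 / 1025 = 2.206829
(Sr - 1) = 1.206829
(Sr - 1)^3 = 1.757671
cot(25.3) = 1 / tan(25.3) = 1 / 0.472698 = 2.115516
Numerator = 2262 * 9.81 * 4.62^3 = 2188202.6248
Denominator = 7.3 * 1.757671 * 2.115516 = 27.144181
W = 2188202.6248 / 27.144181
W = 80614.06 N

80614.06


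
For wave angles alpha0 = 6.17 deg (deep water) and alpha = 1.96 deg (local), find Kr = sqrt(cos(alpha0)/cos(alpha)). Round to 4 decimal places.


Kr = sqrt(cos(alpha0) / cos(alpha))
cos(6.17) = 0.994207
cos(1.96) = 0.999415
Kr = sqrt(0.994207 / 0.999415)
Kr = sqrt(0.994789)
Kr = 0.9974

0.9974


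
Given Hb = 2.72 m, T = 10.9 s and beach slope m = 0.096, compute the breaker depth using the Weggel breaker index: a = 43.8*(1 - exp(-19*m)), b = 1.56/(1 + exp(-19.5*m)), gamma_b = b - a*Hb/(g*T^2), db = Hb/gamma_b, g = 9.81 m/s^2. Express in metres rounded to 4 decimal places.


a = 43.8 * (1 - exp(-19 * m))
exp(-19 * 0.096) = exp(-1.8240) = 0.161379
a = 43.8 * (1 - 0.161379) = 36.731602
b = 1.56 / (1 + exp(-19.5 * m))
exp(-19.5 * 0.096) = exp(-1.8720) = 0.153816
b = 1.56 / (1 + 0.153816) = 1.352036
Hb / (g * T^2) = 2.72 / (9.81 * 10.9^2) = 2.72 / 1165.5261 = 0.00233371
gamma_b = b - a * Hb/(g*T^2) = 1.352036 - 36.731602 * 0.00233371 = 1.266315
db = Hb / gamma_b = 2.72 / 1.266315
db = 2.1480 m

2.1480


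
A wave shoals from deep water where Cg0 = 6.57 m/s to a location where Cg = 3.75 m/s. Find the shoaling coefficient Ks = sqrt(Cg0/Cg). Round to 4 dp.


Ks = sqrt(Cg0 / Cg)
Ks = sqrt(6.57 / 3.75)
Ks = sqrt(1.7520)
Ks = 1.3236

1.3236


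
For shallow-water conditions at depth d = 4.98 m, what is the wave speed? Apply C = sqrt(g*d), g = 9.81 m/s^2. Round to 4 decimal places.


Using the shallow-water approximation:
C = sqrt(g * d) = sqrt(9.81 * 4.98)
C = sqrt(48.8538)
C = 6.9895 m/s

6.9895


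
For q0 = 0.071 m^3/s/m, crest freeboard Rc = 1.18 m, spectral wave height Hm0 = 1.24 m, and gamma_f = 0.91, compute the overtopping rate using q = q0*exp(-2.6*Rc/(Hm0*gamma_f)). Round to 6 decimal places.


q = q0 * exp(-2.6 * Rc / (Hm0 * gamma_f))
Exponent = -2.6 * 1.18 / (1.24 * 0.91)
= -2.6 * 1.18 / 1.1284
= -2.718894
exp(-2.718894) = 0.065948
q = 0.071 * 0.065948
q = 0.004682 m^3/s/m

0.004682


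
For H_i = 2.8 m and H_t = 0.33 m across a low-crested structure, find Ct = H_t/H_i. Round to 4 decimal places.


Ct = H_t / H_i
Ct = 0.33 / 2.8
Ct = 0.1179

0.1179


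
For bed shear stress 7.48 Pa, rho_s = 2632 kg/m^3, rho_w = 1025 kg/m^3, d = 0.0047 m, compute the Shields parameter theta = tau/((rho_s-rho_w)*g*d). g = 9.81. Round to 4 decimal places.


theta = tau / ((rho_s - rho_w) * g * d)
rho_s - rho_w = 2632 - 1025 = 1607
Denominator = 1607 * 9.81 * 0.0047 = 74.093949
theta = 7.48 / 74.093949
theta = 0.1010

0.1010


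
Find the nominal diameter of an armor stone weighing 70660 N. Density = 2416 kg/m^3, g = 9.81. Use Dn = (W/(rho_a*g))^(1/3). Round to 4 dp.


V = W / (rho_a * g)
V = 70660 / (2416 * 9.81)
V = 70660 / 23700.96
V = 2.981314 m^3
Dn = V^(1/3) = 2.981314^(1/3)
Dn = 1.4392 m

1.4392


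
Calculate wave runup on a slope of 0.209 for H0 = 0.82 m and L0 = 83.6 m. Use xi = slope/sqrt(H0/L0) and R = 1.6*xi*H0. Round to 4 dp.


xi = slope / sqrt(H0/L0)
H0/L0 = 0.82/83.6 = 0.009809
sqrt(0.009809) = 0.099038
xi = 0.209 / 0.099038 = 2.110292
R = 1.6 * xi * H0 = 1.6 * 2.110292 * 0.82
R = 2.7687 m

2.7687


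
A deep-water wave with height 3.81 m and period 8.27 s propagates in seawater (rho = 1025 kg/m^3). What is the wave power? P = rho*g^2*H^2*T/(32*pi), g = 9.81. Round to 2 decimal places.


P = rho * g^2 * H^2 * T / (32 * pi)
P = 1025 * 9.81^2 * 3.81^2 * 8.27 / (32 * pi)
P = 1025 * 96.2361 * 14.5161 * 8.27 / 100.53096
P = 117792.46 W/m

117792.46


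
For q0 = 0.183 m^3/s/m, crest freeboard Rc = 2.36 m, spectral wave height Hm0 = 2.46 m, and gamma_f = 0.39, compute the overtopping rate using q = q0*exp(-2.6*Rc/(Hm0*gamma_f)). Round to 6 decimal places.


q = q0 * exp(-2.6 * Rc / (Hm0 * gamma_f))
Exponent = -2.6 * 2.36 / (2.46 * 0.39)
= -2.6 * 2.36 / 0.9594
= -6.395664
exp(-6.395664) = 0.001669
q = 0.183 * 0.001669
q = 0.000305 m^3/s/m

0.000305


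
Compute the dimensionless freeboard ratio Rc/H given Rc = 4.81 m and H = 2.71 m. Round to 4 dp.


Relative freeboard = Rc / H
= 4.81 / 2.71
= 1.7749

1.7749


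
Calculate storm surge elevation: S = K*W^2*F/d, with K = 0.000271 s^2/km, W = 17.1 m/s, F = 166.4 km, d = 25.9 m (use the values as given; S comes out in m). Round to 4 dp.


S = K * W^2 * F / d
W^2 = 17.1^2 = 292.41
S = 0.000271 * 292.41 * 166.4 / 25.9
Numerator = 0.000271 * 292.41 * 166.4 = 13.186054
S = 13.186054 / 25.9 = 0.5091 m

0.5091


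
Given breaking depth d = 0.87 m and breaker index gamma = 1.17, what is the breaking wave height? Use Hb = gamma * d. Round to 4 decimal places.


Hb = gamma * d
Hb = 1.17 * 0.87
Hb = 1.0179 m

1.0179


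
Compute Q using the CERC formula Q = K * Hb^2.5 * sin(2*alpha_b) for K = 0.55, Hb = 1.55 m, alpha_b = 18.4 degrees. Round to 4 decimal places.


Q = K * Hb^2.5 * sin(2 * alpha_b)
Hb^2.5 = 1.55^2.5 = 2.991088
sin(2 * 18.4) = sin(36.8) = 0.599024
Q = 0.55 * 2.991088 * 0.599024
Q = 0.9855 m^3/s

0.9855


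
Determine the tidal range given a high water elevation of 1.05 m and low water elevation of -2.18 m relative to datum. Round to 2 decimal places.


Tidal range = High water - Low water
Tidal range = 1.05 - (-2.18)
Tidal range = 3.23 m

3.23


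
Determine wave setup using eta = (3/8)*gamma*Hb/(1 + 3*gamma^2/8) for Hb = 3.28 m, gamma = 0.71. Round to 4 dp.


eta = (3/8) * gamma * Hb / (1 + 3*gamma^2/8)
Numerator = (3/8) * 0.71 * 3.28 = 0.873300
Denominator = 1 + 3*0.71^2/8 = 1 + 0.189038 = 1.189038
eta = 0.873300 / 1.189038
eta = 0.7345 m

0.7345


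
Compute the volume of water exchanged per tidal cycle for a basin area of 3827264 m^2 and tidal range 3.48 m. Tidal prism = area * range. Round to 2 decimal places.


Tidal prism = Area * Tidal range
P = 3827264 * 3.48
P = 13318878.72 m^3

13318878.72


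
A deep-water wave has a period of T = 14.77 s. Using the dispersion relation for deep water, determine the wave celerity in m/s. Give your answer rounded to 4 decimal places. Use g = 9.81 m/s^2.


We use the deep-water celerity formula:
C = g * T / (2 * pi)
C = 9.81 * 14.77 / (2 * 3.14159...)
C = 144.893700 / 6.283185
C = 23.0605 m/s

23.0605


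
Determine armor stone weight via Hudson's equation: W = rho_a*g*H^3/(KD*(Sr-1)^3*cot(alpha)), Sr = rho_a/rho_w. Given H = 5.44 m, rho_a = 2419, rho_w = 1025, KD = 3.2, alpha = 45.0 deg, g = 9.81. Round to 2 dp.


Sr = rho_a / rho_w = 2419 / 1025 = 2.360000
(Sr - 1) = 1.360000
(Sr - 1)^3 = 2.515456
cot(45.0) = 1 / tan(45.0) = 1 / 1.000000 = 1.000000
Numerator = 2419 * 9.81 * 5.44^3 = 3820336.1221
Denominator = 3.2 * 2.515456 * 1.000000 = 8.049459
W = 3820336.1221 / 8.049459
W = 474607.80 N

474607.80


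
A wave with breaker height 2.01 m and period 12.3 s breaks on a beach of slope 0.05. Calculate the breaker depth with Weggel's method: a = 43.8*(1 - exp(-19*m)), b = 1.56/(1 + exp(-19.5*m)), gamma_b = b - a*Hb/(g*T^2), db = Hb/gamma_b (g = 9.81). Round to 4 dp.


a = 43.8 * (1 - exp(-19 * m))
exp(-19 * 0.05) = exp(-0.9500) = 0.386741
a = 43.8 * (1 - 0.386741) = 26.860743
b = 1.56 / (1 + exp(-19.5 * m))
exp(-19.5 * 0.05) = exp(-0.9750) = 0.377192
b = 1.56 / (1 + 0.377192) = 1.132739
Hb / (g * T^2) = 2.01 / (9.81 * 12.3^2) = 2.01 / 1484.1549 = 0.00135431
gamma_b = b - a * Hb/(g*T^2) = 1.132739 - 26.860743 * 0.00135431 = 1.096362
db = Hb / gamma_b = 2.01 / 1.096362
db = 1.8333 m

1.8333


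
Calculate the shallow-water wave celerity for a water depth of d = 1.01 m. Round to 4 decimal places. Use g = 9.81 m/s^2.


Using the shallow-water approximation:
C = sqrt(g * d) = sqrt(9.81 * 1.01)
C = sqrt(9.9081)
C = 3.1477 m/s

3.1477


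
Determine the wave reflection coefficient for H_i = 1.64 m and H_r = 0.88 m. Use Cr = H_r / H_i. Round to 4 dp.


Cr = H_r / H_i
Cr = 0.88 / 1.64
Cr = 0.5366

0.5366


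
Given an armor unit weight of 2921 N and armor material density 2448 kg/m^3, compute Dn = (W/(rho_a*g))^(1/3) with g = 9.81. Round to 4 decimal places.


V = W / (rho_a * g)
V = 2921 / (2448 * 9.81)
V = 2921 / 24014.88
V = 0.121633 m^3
Dn = V^(1/3) = 0.121633^(1/3)
Dn = 0.4955 m

0.4955


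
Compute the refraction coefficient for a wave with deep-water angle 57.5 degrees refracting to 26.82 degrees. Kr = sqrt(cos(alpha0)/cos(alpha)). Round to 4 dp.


Kr = sqrt(cos(alpha0) / cos(alpha))
cos(57.5) = 0.537300
cos(26.82) = 0.892428
Kr = sqrt(0.537300 / 0.892428)
Kr = sqrt(0.602065)
Kr = 0.7759

0.7759


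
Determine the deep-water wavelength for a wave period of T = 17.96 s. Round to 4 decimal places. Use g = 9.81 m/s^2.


L0 = g * T^2 / (2 * pi)
L0 = 9.81 * 17.96^2 / (2 * pi)
L0 = 9.81 * 322.5616 / 6.28319
L0 = 3164.3293 / 6.28319
L0 = 503.6186 m

503.6186


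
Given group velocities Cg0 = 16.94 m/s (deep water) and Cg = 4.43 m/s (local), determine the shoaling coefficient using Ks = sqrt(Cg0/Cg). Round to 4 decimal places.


Ks = sqrt(Cg0 / Cg)
Ks = sqrt(16.94 / 4.43)
Ks = sqrt(3.8239)
Ks = 1.9555

1.9555


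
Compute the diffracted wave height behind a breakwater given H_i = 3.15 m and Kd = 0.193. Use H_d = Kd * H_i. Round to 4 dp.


H_d = Kd * H_i
H_d = 0.193 * 3.15
H_d = 0.6080 m

0.6080


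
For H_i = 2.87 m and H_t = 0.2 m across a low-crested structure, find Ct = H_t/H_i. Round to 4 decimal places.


Ct = H_t / H_i
Ct = 0.2 / 2.87
Ct = 0.0697

0.0697


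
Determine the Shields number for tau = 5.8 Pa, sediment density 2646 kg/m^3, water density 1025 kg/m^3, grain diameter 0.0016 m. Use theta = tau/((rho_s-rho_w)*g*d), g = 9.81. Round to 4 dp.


theta = tau / ((rho_s - rho_w) * g * d)
rho_s - rho_w = 2646 - 1025 = 1621
Denominator = 1621 * 9.81 * 0.0016 = 25.443216
theta = 5.8 / 25.443216
theta = 0.2280

0.2280


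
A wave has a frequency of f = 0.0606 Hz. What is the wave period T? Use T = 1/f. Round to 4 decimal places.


T = 1 / f
T = 1 / 0.0606
T = 16.5017 s

16.5017


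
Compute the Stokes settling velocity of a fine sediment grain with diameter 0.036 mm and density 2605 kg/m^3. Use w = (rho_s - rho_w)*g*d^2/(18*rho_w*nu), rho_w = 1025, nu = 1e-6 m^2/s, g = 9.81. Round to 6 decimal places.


w = (rho_s - rho_w) * g * d^2 / (18 * rho_w * nu)
d = 0.036 mm = 0.000036 m
rho_s - rho_w = 2605 - 1025 = 1580
Numerator = 1580 * 9.81 * (0.000036)^2 = 0.000020087741
Denominator = 18 * 1025 * 1e-6 = 0.018450
w = 0.001089 m/s

0.001089


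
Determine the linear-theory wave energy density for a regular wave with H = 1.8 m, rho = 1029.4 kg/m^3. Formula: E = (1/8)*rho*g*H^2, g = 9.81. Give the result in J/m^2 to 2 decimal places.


E = (1/8) * rho * g * H^2
E = (1/8) * 1029.4 * 9.81 * 1.8^2
E = 0.125 * 1029.4 * 9.81 * 3.2400
E = 4089.86 J/m^2

4089.86


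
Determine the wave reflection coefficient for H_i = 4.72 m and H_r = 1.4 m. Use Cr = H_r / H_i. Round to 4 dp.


Cr = H_r / H_i
Cr = 1.4 / 4.72
Cr = 0.2966

0.2966


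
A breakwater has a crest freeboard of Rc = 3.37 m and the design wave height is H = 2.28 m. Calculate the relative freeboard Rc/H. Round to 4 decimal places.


Relative freeboard = Rc / H
= 3.37 / 2.28
= 1.4781

1.4781


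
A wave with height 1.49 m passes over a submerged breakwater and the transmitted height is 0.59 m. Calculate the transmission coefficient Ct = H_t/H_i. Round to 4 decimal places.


Ct = H_t / H_i
Ct = 0.59 / 1.49
Ct = 0.3960

0.3960


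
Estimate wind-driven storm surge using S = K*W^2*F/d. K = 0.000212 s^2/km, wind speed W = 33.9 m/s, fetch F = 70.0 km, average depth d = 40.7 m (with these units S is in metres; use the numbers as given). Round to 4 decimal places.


S = K * W^2 * F / d
W^2 = 33.9^2 = 1149.21
S = 0.000212 * 1149.21 * 70.0 / 40.7
Numerator = 0.000212 * 1149.21 * 70.0 = 17.054276
S = 17.054276 / 40.7 = 0.4190 m

0.4190


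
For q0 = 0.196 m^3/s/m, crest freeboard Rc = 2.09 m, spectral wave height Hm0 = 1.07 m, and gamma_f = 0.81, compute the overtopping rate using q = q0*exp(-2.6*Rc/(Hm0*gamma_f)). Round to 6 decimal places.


q = q0 * exp(-2.6 * Rc / (Hm0 * gamma_f))
Exponent = -2.6 * 2.09 / (1.07 * 0.81)
= -2.6 * 2.09 / 0.8667
= -6.269759
exp(-6.269759) = 0.001893
q = 0.196 * 0.001893
q = 0.000371 m^3/s/m

0.000371


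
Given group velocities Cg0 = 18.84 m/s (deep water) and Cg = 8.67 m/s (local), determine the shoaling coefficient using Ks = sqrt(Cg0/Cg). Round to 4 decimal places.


Ks = sqrt(Cg0 / Cg)
Ks = sqrt(18.84 / 8.67)
Ks = sqrt(2.1730)
Ks = 1.4741

1.4741


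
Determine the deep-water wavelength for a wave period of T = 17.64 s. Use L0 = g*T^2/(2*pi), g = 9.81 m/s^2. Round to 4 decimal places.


L0 = g * T^2 / (2 * pi)
L0 = 9.81 * 17.64^2 / (2 * pi)
L0 = 9.81 * 311.1696 / 6.28319
L0 = 3052.5738 / 6.28319
L0 = 485.8322 m

485.8322


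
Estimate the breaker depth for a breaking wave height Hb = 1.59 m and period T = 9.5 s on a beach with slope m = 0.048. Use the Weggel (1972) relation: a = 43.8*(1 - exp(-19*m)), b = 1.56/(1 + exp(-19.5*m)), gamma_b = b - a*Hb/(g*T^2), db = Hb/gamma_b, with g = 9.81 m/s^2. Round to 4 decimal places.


a = 43.8 * (1 - exp(-19 * m))
exp(-19 * 0.048) = exp(-0.9120) = 0.401720
a = 43.8 * (1 - 0.401720) = 26.204665
b = 1.56 / (1 + exp(-19.5 * m))
exp(-19.5 * 0.048) = exp(-0.9360) = 0.392193
b = 1.56 / (1 + 0.392193) = 1.120534
Hb / (g * T^2) = 1.59 / (9.81 * 9.5^2) = 1.59 / 885.3525 = 0.00179589
gamma_b = b - a * Hb/(g*T^2) = 1.120534 - 26.204665 * 0.00179589 = 1.073473
db = Hb / gamma_b = 1.59 / 1.073473
db = 1.4812 m

1.4812


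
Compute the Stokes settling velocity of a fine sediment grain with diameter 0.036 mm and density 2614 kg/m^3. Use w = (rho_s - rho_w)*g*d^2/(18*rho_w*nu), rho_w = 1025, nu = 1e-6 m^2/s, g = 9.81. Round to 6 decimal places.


w = (rho_s - rho_w) * g * d^2 / (18 * rho_w * nu)
d = 0.036 mm = 0.000036 m
rho_s - rho_w = 2614 - 1025 = 1589
Numerator = 1589 * 9.81 * (0.000036)^2 = 0.000020202165
Denominator = 18 * 1025 * 1e-6 = 0.018450
w = 0.001095 m/s

0.001095


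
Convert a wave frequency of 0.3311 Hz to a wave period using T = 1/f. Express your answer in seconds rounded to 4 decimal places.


T = 1 / f
T = 1 / 0.3311
T = 3.0202 s

3.0202


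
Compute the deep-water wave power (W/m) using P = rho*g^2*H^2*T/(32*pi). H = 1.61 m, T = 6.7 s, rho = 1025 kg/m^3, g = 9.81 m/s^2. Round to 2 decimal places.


P = rho * g^2 * H^2 * T / (32 * pi)
P = 1025 * 9.81^2 * 1.61^2 * 6.7 / (32 * pi)
P = 1025 * 96.2361 * 2.5921 * 6.7 / 100.53096
P = 17040.75 W/m

17040.75


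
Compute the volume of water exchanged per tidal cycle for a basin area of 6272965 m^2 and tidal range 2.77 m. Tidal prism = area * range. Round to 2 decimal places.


Tidal prism = Area * Tidal range
P = 6272965 * 2.77
P = 17376113.05 m^3

17376113.05


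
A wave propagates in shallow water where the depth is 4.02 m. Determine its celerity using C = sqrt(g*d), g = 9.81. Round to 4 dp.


Using the shallow-water approximation:
C = sqrt(g * d) = sqrt(9.81 * 4.02)
C = sqrt(39.4362)
C = 6.2798 m/s

6.2798


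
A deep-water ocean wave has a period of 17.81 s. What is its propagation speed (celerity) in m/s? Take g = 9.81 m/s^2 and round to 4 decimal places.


We use the deep-water celerity formula:
C = g * T / (2 * pi)
C = 9.81 * 17.81 / (2 * 3.14159...)
C = 174.716100 / 6.283185
C = 27.8069 m/s

27.8069


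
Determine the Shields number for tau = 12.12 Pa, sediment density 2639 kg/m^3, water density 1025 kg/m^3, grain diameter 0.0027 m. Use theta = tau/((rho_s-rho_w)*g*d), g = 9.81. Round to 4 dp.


theta = tau / ((rho_s - rho_w) * g * d)
rho_s - rho_w = 2639 - 1025 = 1614
Denominator = 1614 * 9.81 * 0.0027 = 42.750018
theta = 12.12 / 42.750018
theta = 0.2835

0.2835


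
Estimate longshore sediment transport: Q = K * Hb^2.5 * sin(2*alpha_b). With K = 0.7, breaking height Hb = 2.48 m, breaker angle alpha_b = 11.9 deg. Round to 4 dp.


Q = K * Hb^2.5 * sin(2 * alpha_b)
Hb^2.5 = 2.48^2.5 = 9.685660
sin(2 * 11.9) = sin(23.8) = 0.403545
Q = 0.7 * 9.685660 * 0.403545
Q = 2.7360 m^3/s

2.7360


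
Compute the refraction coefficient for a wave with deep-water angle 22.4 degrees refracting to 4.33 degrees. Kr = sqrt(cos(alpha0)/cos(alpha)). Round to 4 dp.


Kr = sqrt(cos(alpha0) / cos(alpha))
cos(22.4) = 0.924546
cos(4.33) = 0.997146
Kr = sqrt(0.924546 / 0.997146)
Kr = sqrt(0.927192)
Kr = 0.9629

0.9629


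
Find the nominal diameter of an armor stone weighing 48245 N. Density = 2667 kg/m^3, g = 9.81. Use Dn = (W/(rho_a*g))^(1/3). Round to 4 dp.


V = W / (rho_a * g)
V = 48245 / (2667 * 9.81)
V = 48245 / 26163.27
V = 1.843997 m^3
Dn = V^(1/3) = 1.843997^(1/3)
Dn = 1.2263 m

1.2263


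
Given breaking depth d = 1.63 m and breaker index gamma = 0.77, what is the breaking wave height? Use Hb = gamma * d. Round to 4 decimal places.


Hb = gamma * d
Hb = 0.77 * 1.63
Hb = 1.2551 m

1.2551


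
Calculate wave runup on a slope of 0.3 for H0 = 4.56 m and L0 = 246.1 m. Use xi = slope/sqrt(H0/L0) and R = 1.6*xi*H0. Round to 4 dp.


xi = slope / sqrt(H0/L0)
H0/L0 = 4.56/246.1 = 0.018529
sqrt(0.018529) = 0.136121
xi = 0.3 / 0.136121 = 2.203914
R = 1.6 * xi * H0 = 1.6 * 2.203914 * 4.56
R = 16.0798 m

16.0798


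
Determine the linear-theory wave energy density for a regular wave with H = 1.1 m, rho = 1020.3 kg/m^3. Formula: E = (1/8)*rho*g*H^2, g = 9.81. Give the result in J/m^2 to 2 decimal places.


E = (1/8) * rho * g * H^2
E = (1/8) * 1020.3 * 9.81 * 1.1^2
E = 0.125 * 1020.3 * 9.81 * 1.2100
E = 1513.88 J/m^2

1513.88


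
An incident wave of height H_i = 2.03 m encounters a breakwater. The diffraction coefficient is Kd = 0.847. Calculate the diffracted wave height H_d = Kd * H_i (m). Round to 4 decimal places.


H_d = Kd * H_i
H_d = 0.847 * 2.03
H_d = 1.7194 m

1.7194


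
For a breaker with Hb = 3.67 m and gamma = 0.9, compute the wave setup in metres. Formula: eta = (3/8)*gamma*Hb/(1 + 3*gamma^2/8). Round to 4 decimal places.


eta = (3/8) * gamma * Hb / (1 + 3*gamma^2/8)
Numerator = (3/8) * 0.9 * 3.67 = 1.238625
Denominator = 1 + 3*0.9^2/8 = 1 + 0.303750 = 1.303750
eta = 1.238625 / 1.303750
eta = 0.9500 m

0.9500


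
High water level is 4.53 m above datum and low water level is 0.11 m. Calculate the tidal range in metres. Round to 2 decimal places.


Tidal range = High water - Low water
Tidal range = 4.53 - (0.11)
Tidal range = 4.42 m

4.42


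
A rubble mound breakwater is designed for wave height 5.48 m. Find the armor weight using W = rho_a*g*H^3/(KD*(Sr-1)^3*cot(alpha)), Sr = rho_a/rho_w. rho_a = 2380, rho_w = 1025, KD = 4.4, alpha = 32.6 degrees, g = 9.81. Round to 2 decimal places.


Sr = rho_a / rho_w = 2380 / 1025 = 2.321951
(Sr - 1) = 1.321951
(Sr - 1)^3 = 2.310182
cot(32.6) = 1 / tan(32.6) = 1 / 0.639527 = 1.563656
Numerator = 2380 * 9.81 * 5.48^3 = 3842267.8767
Denominator = 4.4 * 2.310182 * 1.563656 = 15.894259
W = 3842267.8767 / 15.894259
W = 241739.35 N

241739.35
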